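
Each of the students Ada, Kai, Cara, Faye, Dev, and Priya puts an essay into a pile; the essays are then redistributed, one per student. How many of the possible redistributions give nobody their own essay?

265

This is the derangement count D_6: permutations of 6 items with no fixed point.
By inclusion–exclusion this is Σ_{j=0}^{6} (−1)^j C(6,j)·(6−j)!.
Computing: 720 − 720 + 360 − 120 + 30 − 6 + 1 = 265.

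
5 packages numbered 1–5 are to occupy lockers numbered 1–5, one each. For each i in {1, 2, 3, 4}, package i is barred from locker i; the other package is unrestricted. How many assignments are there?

Let Aᵢ (for 1 ≤ i ≤ 4) be the placements that put package i in its forbidden locker. Any j of these fix j positions, leaving (5−j)! ways to fill the rest, and there are C(4,j) ways to pick which j.
By inclusion–exclusion, the number of valid placements is Σ_{j=0}^{4} (−1)^j C(4,j)·(5−j)!.
Computing: 120 − 96 + 36 − 8 + 1 = 53.

53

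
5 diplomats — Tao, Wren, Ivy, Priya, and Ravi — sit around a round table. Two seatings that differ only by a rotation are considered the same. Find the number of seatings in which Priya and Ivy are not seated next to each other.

12

Without the restriction there are (4)! = 24 seatings.
Those with Priya next to Ivy: fuse the pair into one unit and seat 4 units around a circle — 2·(3)! = 12.
Subtracting, 24 − 12 = 12.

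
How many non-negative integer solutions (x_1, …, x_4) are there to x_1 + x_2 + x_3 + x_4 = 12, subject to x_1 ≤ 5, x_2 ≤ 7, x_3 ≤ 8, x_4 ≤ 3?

162

By stars and bars, unrestricted non-negative solutions to x_1+…+x_4 = 12 number C(12+3,3) = 455.
Subtract solutions that violate a single cap (substitute x_i' = x_i − (cap_i+1)): x_1 ≥ 6 gives C(9,3) = 84; x_2 ≥ 8 gives C(7,3) = 35; x_3 ≥ 9 gives C(6,3) = 20; x_4 ≥ 4 gives C(11,3) = 165. Together 304.
Add back pairs where two caps are both exceeded: 0 + 0 + 10 + 0 + 1 + 0 = 11.
By inclusion–exclusion the count is 455 − 304 + 11 = 162.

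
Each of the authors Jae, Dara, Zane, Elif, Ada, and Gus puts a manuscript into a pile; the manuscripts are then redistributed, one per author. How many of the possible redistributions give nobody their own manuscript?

265

This is the derangement count D_6: permutations of 6 items with no fixed point.
By inclusion–exclusion this is Σ_{j=0}^{6} (−1)^j C(6,j)·(6−j)!.
Computing: 720 − 720 + 360 − 120 + 30 − 6 + 1 = 265.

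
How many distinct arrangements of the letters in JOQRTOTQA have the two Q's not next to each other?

35280

Total arrangements of JOQRTOTQA: 9!/(2!·2!·2!) = 45360.
Arrangements with the Q's together: treat QQ as one letter, giving (8)!/(2!·2!) = 10080.
Hence 45360 − 10080 = 35280.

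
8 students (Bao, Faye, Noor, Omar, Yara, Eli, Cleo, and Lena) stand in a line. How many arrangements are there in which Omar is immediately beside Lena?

Place the 6 others and the Omar-Lena pair as 7 objects in a line; the pair has 2 internal arrangements.
That gives 2 × 7! = 2 × 5040 = 10080.

10080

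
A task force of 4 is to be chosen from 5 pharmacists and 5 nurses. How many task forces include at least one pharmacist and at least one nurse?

Total 4-person selections from all 10: C(10,4) = 210.
Subtract selections that omit an entire group: no pharmacists → C(5,4) = 5; no nurses → C(5,4) = 5.
Both groups omitted at once is impossible, so 210 − 10 = 200.

200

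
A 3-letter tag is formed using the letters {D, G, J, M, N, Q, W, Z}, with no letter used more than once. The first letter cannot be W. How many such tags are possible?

The first letter has 8−1 = 7 choices (anything except W).
The remaining 2 letters are filled from the other 7 symbols without repetition: 7 × 6 = 42.
Total: 7 × 42 = 294.

294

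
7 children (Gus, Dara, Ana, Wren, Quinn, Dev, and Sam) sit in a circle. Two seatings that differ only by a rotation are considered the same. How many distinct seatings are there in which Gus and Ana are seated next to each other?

240

Treat {Gus, Ana} as one unit (2 internal orders) and seat the resulting 6 units around the table: (5)! circular arrangements.
So 2 × (5)! = 2 × 120 = 240.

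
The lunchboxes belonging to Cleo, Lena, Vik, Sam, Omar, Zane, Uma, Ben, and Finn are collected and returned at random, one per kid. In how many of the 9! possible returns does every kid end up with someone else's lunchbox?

133496

This is the derangement count D_9: permutations of 9 items with no fixed point.
By inclusion–exclusion this is Σ_{j=0}^{9} (−1)^j C(9,j)·(9−j)!.
Computing: 362880 − 362880 + 181440 − 60480 + 15120 − 3024 + 504 − 72 + 9 − 1 = 133496.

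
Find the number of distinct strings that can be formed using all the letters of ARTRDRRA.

840

Letter multiplicities in ARTRDRRA: A×2, D×1, R×4, T×1.
So there are 8! / (4!·2!) = 840 distinguishable arrangements.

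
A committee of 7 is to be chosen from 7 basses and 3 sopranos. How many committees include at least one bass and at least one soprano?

119

Unrestricted: C(10,7) = 120 ways to pick any 7 of the 10.
Selections missing a whole group: no basses → C(3,7) = 0; no sopranos → C(7,7) = 1.
Both groups omitted at once is impossible, so 120 − 1 = 119.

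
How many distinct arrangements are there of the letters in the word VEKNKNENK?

5040

Letter multiplicities in VEKNKNENK: E×2, K×3, N×3, V×1.
So there are 9! / (3!·3!·2!) = 5040 distinguishable arrangements.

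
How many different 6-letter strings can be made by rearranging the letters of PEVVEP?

90

The 6 letters of PEVVEP have repeats: E appearing twice, P appearing twice, and V appearing twice.
The number of distinct arrangements is 6!/(2!·2!·2!) = 720/8 = 90.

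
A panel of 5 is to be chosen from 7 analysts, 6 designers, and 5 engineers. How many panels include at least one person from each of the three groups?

6055

With no constraint there are C(18,5) = 8568 possible selections.
Selections missing a whole group: no analysts → C(11,5) = 462; no designers → C(12,5) = 792; no engineers → C(13,5) = 1287.
Add back selections omitting two groups (i.e. drawn from a single group): C(7,5) + C(6,5) + C(5,5) = 28.
By inclusion–exclusion: 8568 − 2541 + 28 = 6055.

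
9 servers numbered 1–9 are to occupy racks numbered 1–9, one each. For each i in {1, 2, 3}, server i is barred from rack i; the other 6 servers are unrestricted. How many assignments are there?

Let Aᵢ (for i ∈ {1, 2, 3}) be the placements that put server i in its forbidden rack. Any j of these fix j positions, leaving (9−j)! ways to fill the rest, and there are C(3,j) ways to pick which j.
By inclusion–exclusion, the number of valid placements is Σ_{j=0}^{3} (−1)^j C(3,j)·(9−j)!.
Computing: 362880 − 120960 + 15120 − 720 = 256320.

256320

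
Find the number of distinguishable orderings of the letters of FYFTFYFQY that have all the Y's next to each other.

210

Treat the 3 copies of Y as a single block. The multiset to arrange is then {YYY, F, F, F, F, Q, T}, 7 items in all.
That gives (7)!/(4!) = 210 arrangements.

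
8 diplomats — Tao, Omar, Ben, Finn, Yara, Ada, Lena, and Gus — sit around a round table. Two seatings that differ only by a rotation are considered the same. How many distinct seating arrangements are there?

Seat Tao anywhere (absorbing the rotational symmetry), then permute the other 7: (7)! = 5040.

5040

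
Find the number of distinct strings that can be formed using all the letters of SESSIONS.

The 8 letters of SESSIONS have repeats: S appearing 4 times.
The number of distinct arrangements is 8!/(4!) = 40320/24 = 1680.

1680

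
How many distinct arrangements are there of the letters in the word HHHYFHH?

HHHYFHH has 7 letters with H appearing 5 times.
Dividing 7! = 5040 by 5! = 120 for the repeated letters gives 42.

42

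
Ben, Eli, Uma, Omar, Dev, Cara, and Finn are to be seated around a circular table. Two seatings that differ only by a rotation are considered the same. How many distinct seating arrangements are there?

Around a circle, 7 distinct people have 7!/7 = (6)! = 720 rotationally distinct seatings.

720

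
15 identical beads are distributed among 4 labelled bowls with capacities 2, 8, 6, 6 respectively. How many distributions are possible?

83

Ignoring the caps, the number of non-negative solutions to x_1+…+x_4 = 15 is C(18,3) = 816.
Subtract solutions that violate a single cap (substitute x_i' = x_i − (cap_i+1)): x_1 ≥ 3 gives C(15,3) = 455; x_2 ≥ 9 gives C(9,3) = 84; x_3 ≥ 7 gives C(11,3) = 165; x_4 ≥ 7 gives C(11,3) = 165. Together 869.
Add back pairs where two caps are both exceeded: 20 + 56 + 56 + 0 + 0 + 4 = 136.
By inclusion–exclusion the count is 816 − 869 + 136 = 83.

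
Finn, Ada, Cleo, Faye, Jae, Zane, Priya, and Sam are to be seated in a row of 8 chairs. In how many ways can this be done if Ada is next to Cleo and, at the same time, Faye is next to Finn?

2880

Treat {Ada,Cleo} as one block (2 orders) and {Faye,Finn} as another (2 orders).
That leaves 6 units to arrange: 2 × 2 × 6! = 4 × 720 = 2880.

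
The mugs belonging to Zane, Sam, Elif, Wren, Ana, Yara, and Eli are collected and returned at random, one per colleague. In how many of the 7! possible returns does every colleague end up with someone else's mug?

1854

Let Aᵢ be the assignments in which colleague i gets their own mug. We want the size of the complement of A₁∪…∪A_7.
By inclusion–exclusion this is Σ_{j=0}^{7} (−1)^j C(7,j)·(7−j)!.
Computing: 5040 − 5040 + 2520 − 840 + 210 − 42 + 7 − 1 = 1854.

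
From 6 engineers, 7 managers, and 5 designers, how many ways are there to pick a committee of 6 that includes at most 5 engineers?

18563

Split by how many engineers are chosen (0 through 5).
Sum: C(6,0)·C(12,6) + C(6,1)·C(12,5) + C(6,2)·C(12,4) + C(6,3)·C(12,3) + C(6,4)·C(12,2) + C(6,5)·C(12,1) = 924 + 4752 + 7425 + 4400 + 990 + 72 = 18563.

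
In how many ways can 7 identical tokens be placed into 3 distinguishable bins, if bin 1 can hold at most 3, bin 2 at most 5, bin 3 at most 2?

9

By stars and bars, unrestricted non-negative solutions to x_1+…+x_3 = 7 number C(7+2,2) = 36.
Subtract solutions that violate a single cap (substitute x_i' = x_i − (cap_i+1)): x_1 ≥ 4 gives C(5,2) = 10; x_2 ≥ 6 gives C(3,2) = 3; x_3 ≥ 3 gives C(6,2) = 15. Together 28.
Add back pairs where two caps are both exceeded: 0 + 1 + 0 = 1.
By inclusion–exclusion the count is 36 − 28 + 1 = 9.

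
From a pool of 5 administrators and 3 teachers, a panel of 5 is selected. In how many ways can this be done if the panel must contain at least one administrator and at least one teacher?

55

Total 5-person selections from all 8: C(8,5) = 56.
Subtract selections that omit an entire group: no administrators → C(3,5) = 0; no teachers → C(5,5) = 1.
Both groups omitted at once is impossible, so 56 − 1 = 55.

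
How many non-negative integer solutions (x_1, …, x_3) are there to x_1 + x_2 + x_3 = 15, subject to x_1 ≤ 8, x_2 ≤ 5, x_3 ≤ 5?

Ignoring the caps, the number of non-negative solutions to x_1+…+x_3 = 15 is C(17,2) = 136.
Subtract solutions that violate a single cap (substitute x_i' = x_i − (cap_i+1)): x_1 ≥ 9 gives C(8,2) = 28; x_2 ≥ 6 gives C(11,2) = 55; x_3 ≥ 6 gives C(11,2) = 55. Together 138.
Add back pairs where two caps are both exceeded: 1 + 1 + 10 = 12.
By inclusion–exclusion the count is 136 − 138 + 12 = 10.

10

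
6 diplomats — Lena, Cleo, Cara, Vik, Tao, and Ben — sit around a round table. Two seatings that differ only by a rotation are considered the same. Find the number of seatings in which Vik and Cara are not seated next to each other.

Without the restriction there are (5)! = 120 seatings.
Seatings with Vik beside Cara: treat them as a block with 2 internal orders, giving 2 × (4)! = 48.
Subtracting, 120 − 48 = 72.

72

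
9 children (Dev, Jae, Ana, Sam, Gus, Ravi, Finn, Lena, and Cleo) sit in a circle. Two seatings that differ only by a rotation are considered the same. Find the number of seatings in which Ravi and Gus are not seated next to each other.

Without the restriction there are (8)! = 40320 seatings.
Seatings with Ravi beside Gus: treat them as a block with 2 internal orders, giving 2 × (7)! = 10080.
Subtracting, 40320 − 10080 = 30240.

30240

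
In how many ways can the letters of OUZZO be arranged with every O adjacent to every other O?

Treat the 2 copies of O as a single block. The multiset to arrange is then {OO, U, Z, Z}, 4 items in all.
That gives (4)!/(2!) = 12 arrangements.

12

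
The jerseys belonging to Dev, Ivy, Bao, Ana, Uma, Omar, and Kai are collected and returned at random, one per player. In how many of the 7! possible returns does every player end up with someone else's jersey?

1854

This is the derangement count D_7: permutations of 7 items with no fixed point.
By inclusion–exclusion this is Σ_{j=0}^{7} (−1)^j C(7,j)·(7−j)!.
Computing: 5040 − 5040 + 2520 − 840 + 210 − 42 + 7 − 1 = 1854.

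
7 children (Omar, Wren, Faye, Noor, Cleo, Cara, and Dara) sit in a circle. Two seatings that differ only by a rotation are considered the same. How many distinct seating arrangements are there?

720

Seat Omar anywhere (absorbing the rotational symmetry), then permute the other 6: (6)! = 720.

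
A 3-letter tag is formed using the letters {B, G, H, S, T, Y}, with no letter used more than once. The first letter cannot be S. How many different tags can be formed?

100

The first letter has 6−1 = 5 choices (anything except S).
The remaining 2 letters are filled from the other 5 symbols without repetition: 5 × 4 = 20.
Total: 5 × 20 = 100.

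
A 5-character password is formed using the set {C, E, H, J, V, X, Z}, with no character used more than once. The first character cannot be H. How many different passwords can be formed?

2160

The first character has 7−1 = 6 choices (anything except H).
The remaining 4 characters are filled from the other 6 symbols without repetition: 6 × 5 × 4 × 3 = 360.
Total: 6 × 360 = 2160.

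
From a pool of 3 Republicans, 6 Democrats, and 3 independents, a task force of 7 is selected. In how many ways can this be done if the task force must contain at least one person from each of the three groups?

720

Total 7-person selections from all 12: C(12,7) = 792.
Selections missing a whole group: no Republicans → C(9,7) = 36; no Democrats → C(6,7) = 0; no independents → C(9,7) = 36.
Add back selections omitting two groups (i.e. drawn from a single group): C(3,7) + C(6,7) + C(3,7) = 0.
By inclusion–exclusion: 792 − 72 + 0 = 720.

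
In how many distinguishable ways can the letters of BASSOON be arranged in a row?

1260

The 7 letters of BASSOON have repeats: O appearing twice and S appearing twice.
So there are 7! / (2!·2!) = 1260 distinguishable arrangements.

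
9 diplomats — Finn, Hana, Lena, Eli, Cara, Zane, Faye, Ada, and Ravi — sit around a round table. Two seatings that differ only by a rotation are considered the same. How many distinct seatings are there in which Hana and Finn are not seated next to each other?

Without the restriction there are (8)! = 40320 seatings.
Seatings with Hana beside Finn: treat them as a block with 2 internal orders, giving 2 × (7)! = 10080.
Subtracting, 40320 − 10080 = 30240.

30240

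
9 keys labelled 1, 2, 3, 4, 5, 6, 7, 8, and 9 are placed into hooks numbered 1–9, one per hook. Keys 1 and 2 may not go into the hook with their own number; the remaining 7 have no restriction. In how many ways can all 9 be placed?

Let Aᵢ (for i ∈ {1, 2}) be the placements that put key i in its forbidden hook. Any j of these fix j positions, leaving (9−j)! ways to fill the rest, and there are C(2,j) ways to pick which j.
By inclusion–exclusion, the number of valid placements is Σ_{j=0}^{2} (−1)^j C(2,j)·(9−j)!.
Computing: 362880 − 80640 + 5040 = 287280.

287280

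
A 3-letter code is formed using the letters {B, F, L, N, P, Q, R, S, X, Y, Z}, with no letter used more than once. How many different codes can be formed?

990

With no repetition, fill the 3 letters in order: 11 choices, then 10, down to 9.
11 × 10 × 9 = 990.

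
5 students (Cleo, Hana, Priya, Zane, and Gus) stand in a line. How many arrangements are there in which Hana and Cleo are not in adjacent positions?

Of the 5! = 120 arrangements, those with Hana and Cleo adjacent number 2 × 4! = 48 (treat the pair as a block with 2 internal orders).
So 120 − 48 = 72 arrangements keep them apart.

72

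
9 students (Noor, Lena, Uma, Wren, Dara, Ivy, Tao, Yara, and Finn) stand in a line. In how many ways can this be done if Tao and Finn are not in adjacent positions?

282240

Of the 9! = 362880 arrangements, those with Tao and Finn adjacent number 2 × 8! = 80640 (treat the pair as a block with 2 internal orders).
So 362880 − 80640 = 282240 arrangements keep them apart.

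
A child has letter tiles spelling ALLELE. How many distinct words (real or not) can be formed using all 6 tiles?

60

Letter multiplicities in ALLELE: A×1, E×2, L×3.
Dividing 6! = 720 by 3!·2! = 12 for the repeated letters gives 60.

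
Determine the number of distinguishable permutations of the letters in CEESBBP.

The 7 letters of CEESBBP have repeats: B appearing twice and E appearing twice.
Dividing 7! = 5040 by 2!·2! = 4 for the repeated letters gives 1260.

1260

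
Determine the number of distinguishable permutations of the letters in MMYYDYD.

210

The 7 letters of MMYYDYD have repeats: D appearing twice, M appearing twice, and Y appearing 3 times.
The number of distinct arrangements is 7!/(3!·2!·2!) = 5040/24 = 210.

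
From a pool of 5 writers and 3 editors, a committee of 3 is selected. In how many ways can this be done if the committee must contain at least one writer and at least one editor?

Unrestricted: C(8,3) = 56 ways to pick any 3 of the 8.
Subtract selections that omit an entire group: no writers → C(3,3) = 1; no editors → C(5,3) = 10.
Both groups omitted at once is impossible, so 56 − 11 = 45.

45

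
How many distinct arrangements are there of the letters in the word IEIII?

Letter multiplicities in IEIII: E×1, I×4.
Dividing 5! = 120 by 4! = 24 for the repeated letters gives 5.

5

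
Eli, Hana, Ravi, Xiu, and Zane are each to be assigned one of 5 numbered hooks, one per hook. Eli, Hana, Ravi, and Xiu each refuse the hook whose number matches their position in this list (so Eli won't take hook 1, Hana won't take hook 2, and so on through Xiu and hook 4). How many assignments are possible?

Let Aᵢ (for 1 ≤ i ≤ 4) be the placements that put person i in their forbidden hook. Any j of these fix j positions, leaving (5−j)! ways to fill the rest, and there are C(4,j) ways to pick which j.
By inclusion–exclusion, the number of valid placements is Σ_{j=0}^{4} (−1)^j C(4,j)·(5−j)!.
Computing: 120 − 96 + 36 − 8 + 1 = 53.

53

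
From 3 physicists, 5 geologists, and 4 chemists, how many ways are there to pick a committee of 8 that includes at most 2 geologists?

Split by how many geologists are chosen (0 through 2).
Sum: C(5,0)·C(7,8) + C(5,1)·C(7,7) + C(5,2)·C(7,6) = 0 + 5 + 70 = 75.

75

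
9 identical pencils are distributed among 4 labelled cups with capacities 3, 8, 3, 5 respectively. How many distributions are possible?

Without the upper bounds there are C(12,3) = 220 ways to split 9 among 4 cups.
Subtract solutions that violate a single cap (substitute x_i' = x_i − (cap_i+1)): x_1 ≥ 4 gives C(8,3) = 56; x_2 ≥ 9 gives C(3,3) = 1; x_3 ≥ 4 gives C(8,3) = 56; x_4 ≥ 6 gives C(6,3) = 20. Together 133.
Add back pairs where two caps are both exceeded: 0 + 4 + 0 + 0 + 0 + 0 = 4.
By inclusion–exclusion the count is 220 − 133 + 4 = 91.

91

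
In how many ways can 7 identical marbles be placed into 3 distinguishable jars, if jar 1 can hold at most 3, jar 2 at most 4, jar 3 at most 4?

Without the upper bounds there are C(9,2) = 36 ways to split 7 among 3 jars.
Subtract solutions that violate a single cap (substitute x_i' = x_i − (cap_i+1)): x_1 ≥ 4 gives C(5,2) = 10; x_2 ≥ 5 gives C(4,2) = 6; x_3 ≥ 5 gives C(4,2) = 6. Together 22.
No two caps can be exceeded simultaneously, so the pair terms are all 0.
By inclusion–exclusion the count is 36 − 22 + 0 = 14.

14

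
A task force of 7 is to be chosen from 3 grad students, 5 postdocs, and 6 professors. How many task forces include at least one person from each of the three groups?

With no constraint there are C(14,7) = 3432 possible selections.
Subtract selections that omit an entire group: no grad students → C(11,7) = 330; no postdocs → C(9,7) = 36; no professors → C(8,7) = 8.
Add back selections omitting two groups (i.e. drawn from a single group): C(3,7) + C(5,7) + C(6,7) = 0.
By inclusion–exclusion: 3432 − 374 + 0 = 3058.

3058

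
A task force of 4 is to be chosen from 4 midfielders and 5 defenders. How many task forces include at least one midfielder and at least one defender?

With no constraint there are C(9,4) = 126 possible selections.
Selections missing a whole group: no midfielders → C(5,4) = 5; no defenders → C(4,4) = 1.
Both groups omitted at once is impossible, so 126 − 6 = 120.

120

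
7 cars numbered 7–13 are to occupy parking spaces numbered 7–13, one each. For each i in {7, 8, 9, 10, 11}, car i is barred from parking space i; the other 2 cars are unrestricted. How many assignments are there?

2428

Let Aᵢ (for 7 ≤ i ≤ 11) be the placements that put car i in its forbidden parking space. Any j of these fix j positions, leaving (7−j)! ways to fill the rest, and there are C(5,j) ways to pick which j.
By inclusion–exclusion, the number of valid placements is Σ_{j=0}^{5} (−1)^j C(5,j)·(7−j)!.
Computing: 5040 − 3600 + 1200 − 240 + 30 − 2 = 2428.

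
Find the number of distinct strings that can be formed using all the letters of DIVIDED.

The 7 letters of DIVIDED have repeats: D appearing 3 times and I appearing twice.
The number of distinct arrangements is 7!/(3!·2!) = 5040/12 = 420.

420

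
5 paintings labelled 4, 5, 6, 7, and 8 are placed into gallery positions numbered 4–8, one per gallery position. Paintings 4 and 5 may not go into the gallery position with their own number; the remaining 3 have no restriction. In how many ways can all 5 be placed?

Let Aᵢ (for i ∈ {4, 5}) be the placements that put painting i in its forbidden gallery position. Any j of these fix j positions, leaving (5−j)! ways to fill the rest, and there are C(2,j) ways to pick which j.
By inclusion–exclusion, the number of valid placements is Σ_{j=0}^{2} (−1)^j C(2,j)·(5−j)!.
Computing: 120 − 48 + 6 = 78.

78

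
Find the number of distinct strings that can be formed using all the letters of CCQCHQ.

The 6 letters of CCQCHQ have repeats: C appearing 3 times and Q appearing twice.
The number of distinct arrangements is 6!/(3!·2!) = 720/12 = 60.

60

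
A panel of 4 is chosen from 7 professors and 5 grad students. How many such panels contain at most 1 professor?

75

Split by how many professors are chosen (0 through 1).
Sum: C(7,0)·C(5,4) + C(7,1)·C(5,3) = 5 + 70 = 75.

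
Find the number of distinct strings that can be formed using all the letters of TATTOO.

Letter multiplicities in TATTOO: A×1, O×2, T×3.
So there are 6! / (3!·2!) = 60 distinguishable arrangements.

60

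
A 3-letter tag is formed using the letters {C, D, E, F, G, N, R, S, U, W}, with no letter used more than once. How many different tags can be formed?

720

Choose and order 3 of the 10 symbols: the first letter has 10 options, the next 9, then 8.
10 × 9 × 8 = 720.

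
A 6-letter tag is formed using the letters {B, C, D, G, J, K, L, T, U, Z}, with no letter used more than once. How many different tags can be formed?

Choose and order 6 of the 10 symbols: the first letter has 10 options, the next 9, and so on down to 5.
That product is 10 × 9 × 8 × 7 × 6 × 5 = 151200.

151200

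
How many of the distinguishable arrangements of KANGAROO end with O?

2520

Fix O in the last position and arrange the remaining 7 letters.
Those 7 letters have A appearing twice, giving (7)!/(2!) = 2520.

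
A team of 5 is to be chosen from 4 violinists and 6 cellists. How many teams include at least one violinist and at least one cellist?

246

Total 5-person selections from all 10: C(10,5) = 252.
Selections missing a whole group: no violinists → C(6,5) = 6; no cellists → C(4,5) = 0.
Both groups omitted at once is impossible, so 252 − 6 = 246.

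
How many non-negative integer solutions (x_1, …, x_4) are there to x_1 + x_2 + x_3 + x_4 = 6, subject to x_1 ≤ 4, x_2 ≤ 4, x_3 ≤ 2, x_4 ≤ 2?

37

Without the upper bounds there are C(9,3) = 84 ways to split 6 among 4 variables.
Subtract solutions that violate a single cap (substitute x_i' = x_i − (cap_i+1)): x_1 ≥ 5 gives C(4,3) = 4; x_2 ≥ 5 gives C(4,3) = 4; x_3 ≥ 3 gives C(6,3) = 20; x_4 ≥ 3 gives C(6,3) = 20. Together 48.
Add back pairs where two caps are both exceeded: 0 + 0 + 0 + 0 + 0 + 1 = 1.
By inclusion–exclusion the count is 84 − 48 + 1 = 37.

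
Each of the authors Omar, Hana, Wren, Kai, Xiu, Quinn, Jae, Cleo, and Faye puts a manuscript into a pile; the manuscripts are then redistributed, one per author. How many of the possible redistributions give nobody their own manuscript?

Count assignments avoiding every fixed point. For any j of the 9 authors fixed to their own manuscript, the other 9−j can be arranged in (9−j)! ways.
By inclusion–exclusion this is Σ_{j=0}^{9} (−1)^j C(9,j)·(9−j)!.
Computing: 362880 − 362880 + 181440 − 60480 + 15120 − 3024 + 504 − 72 + 9 − 1 = 133496.

133496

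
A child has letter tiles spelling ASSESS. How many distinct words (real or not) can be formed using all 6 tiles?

ASSESS has 6 letters with S appearing 4 times.
So there are 6! / (4!) = 30 distinguishable arrangements.

30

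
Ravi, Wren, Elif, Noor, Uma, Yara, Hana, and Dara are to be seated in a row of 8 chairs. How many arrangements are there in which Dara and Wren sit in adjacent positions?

10080

Glue Dara and Wren into one block (2 internal orders), leaving 7 units to arrange in a row.
That gives 2 × 7! = 2 × 5040 = 10080.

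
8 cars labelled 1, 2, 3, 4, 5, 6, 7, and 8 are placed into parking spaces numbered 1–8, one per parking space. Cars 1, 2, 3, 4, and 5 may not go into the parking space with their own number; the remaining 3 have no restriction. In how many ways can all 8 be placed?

Let Aᵢ (for 1 ≤ i ≤ 5) be the placements that put car i in its forbidden parking space. Any j of these fix j positions, leaving (8−j)! ways to fill the rest, and there are C(5,j) ways to pick which j.
By inclusion–exclusion, the number of valid placements is Σ_{j=0}^{5} (−1)^j C(5,j)·(8−j)!.
Computing: 40320 − 25200 + 7200 − 1200 + 120 − 6 = 21234.

21234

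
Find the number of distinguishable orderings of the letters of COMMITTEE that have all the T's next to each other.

10080

Treat the 2 copies of T as a single block. The multiset to arrange is then {TT, C, E, E, I, M, M, O}, 8 items in all.
That gives (8)!/(2!·2!) = 10080 arrangements.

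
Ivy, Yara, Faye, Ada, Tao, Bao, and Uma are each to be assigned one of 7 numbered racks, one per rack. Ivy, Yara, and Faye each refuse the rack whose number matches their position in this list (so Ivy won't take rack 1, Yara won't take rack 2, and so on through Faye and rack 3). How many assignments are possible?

3216

Let Aᵢ (for i ∈ {1, 2, 3}) be the placements that put person i in their forbidden rack. Any j of these fix j positions, leaving (7−j)! ways to fill the rest, and there are C(3,j) ways to pick which j.
By inclusion–exclusion, the number of valid placements is Σ_{j=0}^{3} (−1)^j C(3,j)·(7−j)!.
Computing: 5040 − 2160 + 360 − 24 = 3216.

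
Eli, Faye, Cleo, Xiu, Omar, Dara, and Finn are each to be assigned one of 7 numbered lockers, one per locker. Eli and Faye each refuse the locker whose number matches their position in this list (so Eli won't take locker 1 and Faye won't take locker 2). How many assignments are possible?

3720

Let Aᵢ (for i ∈ {1, 2}) be the placements that put person i in their forbidden locker. Any j of these fix j positions, leaving (7−j)! ways to fill the rest, and there are C(2,j) ways to pick which j.
By inclusion–exclusion, the number of valid placements is Σ_{j=0}^{2} (−1)^j C(2,j)·(7−j)!.
Computing: 5040 − 1440 + 120 = 3720.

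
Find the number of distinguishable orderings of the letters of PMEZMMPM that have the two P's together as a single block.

210

Treat the 2 copies of P as a single block. The multiset to arrange is then {PP, E, M, M, M, M, Z}, 7 items in all.
That gives (7)!/(4!) = 210 arrangements.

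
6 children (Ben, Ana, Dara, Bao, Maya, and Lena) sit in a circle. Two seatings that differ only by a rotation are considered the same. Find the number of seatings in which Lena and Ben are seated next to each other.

48

Treat {Lena, Ben} as one unit (2 internal orders) and seat the resulting 5 units around the table: (4)! circular arrangements.
So 2 × (4)! = 2 × 24 = 48.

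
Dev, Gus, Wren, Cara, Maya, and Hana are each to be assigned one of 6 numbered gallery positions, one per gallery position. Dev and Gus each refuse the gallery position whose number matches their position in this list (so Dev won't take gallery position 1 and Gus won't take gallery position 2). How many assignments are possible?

Let Aᵢ (for i ∈ {1, 2}) be the placements that put person i in their forbidden gallery position. Any j of these fix j positions, leaving (6−j)! ways to fill the rest, and there are C(2,j) ways to pick which j.
By inclusion–exclusion, the number of valid placements is Σ_{j=0}^{2} (−1)^j C(2,j)·(6−j)!.
Computing: 720 − 240 + 24 = 504.

504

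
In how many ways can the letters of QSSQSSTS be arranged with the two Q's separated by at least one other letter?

There are 8!/(5!·2!) = 168 arrangements of QSSQSSTS in total.
Arrangements with the Q's together: treat QQ as one letter, giving (7)!/(5!) = 42.
Subtracting, 168 − 42 = 126 arrangements keep the Q's apart.

126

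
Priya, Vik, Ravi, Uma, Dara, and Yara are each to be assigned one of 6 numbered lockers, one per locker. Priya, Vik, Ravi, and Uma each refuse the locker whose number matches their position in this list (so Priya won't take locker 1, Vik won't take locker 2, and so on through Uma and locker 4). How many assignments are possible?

362

Let Aᵢ (for 1 ≤ i ≤ 4) be the placements that put person i in their forbidden locker. Any j of these fix j positions, leaving (6−j)! ways to fill the rest, and there are C(4,j) ways to pick which j.
By inclusion–exclusion, the number of valid placements is Σ_{j=0}^{4} (−1)^j C(4,j)·(6−j)!.
Computing: 720 − 480 + 144 − 24 + 2 = 362.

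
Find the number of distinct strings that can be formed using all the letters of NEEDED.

60

NEEDED has 6 letters with D appearing twice and E appearing 3 times.
The number of distinct arrangements is 6!/(3!·2!) = 720/12 = 60.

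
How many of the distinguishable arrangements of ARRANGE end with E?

Fix E in the last position and arrange the remaining 6 letters.
Those 6 letters have A appearing twice and R appearing twice, giving (6)!/(2!·2!) = 180.

180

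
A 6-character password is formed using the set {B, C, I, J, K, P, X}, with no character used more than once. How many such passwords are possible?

Choose and order 6 of the 7 symbols: the first character has 7 options, the next 6, and so on down to 2.
7 × 6 × 5 × 4 × 3 × 2 = 5040.

5040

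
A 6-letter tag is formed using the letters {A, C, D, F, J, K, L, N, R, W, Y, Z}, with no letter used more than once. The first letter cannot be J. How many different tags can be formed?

The first letter has 12−1 = 11 choices (anything except J).
The remaining 5 letters are filled from the other 11 symbols without repetition: 11 × 10 × 9 × 8 × 7 = 55440.
Total: 11 × 55440 = 609840.

609840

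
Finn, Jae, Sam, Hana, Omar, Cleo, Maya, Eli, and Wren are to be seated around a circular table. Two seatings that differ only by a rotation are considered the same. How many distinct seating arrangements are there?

Seat Finn anywhere (absorbing the rotational symmetry), then permute the other 8: (8)! = 40320.

40320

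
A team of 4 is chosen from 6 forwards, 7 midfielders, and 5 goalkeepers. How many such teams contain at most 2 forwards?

2805

Split by how many forwards are chosen (0 through 2).
Sum: C(6,0)·C(12,4) + C(6,1)·C(12,3) + C(6,2)·C(12,2) = 495 + 1320 + 990 = 2805.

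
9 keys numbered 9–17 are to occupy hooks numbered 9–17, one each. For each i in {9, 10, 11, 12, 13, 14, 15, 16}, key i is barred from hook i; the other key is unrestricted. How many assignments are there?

148329

Let Aᵢ (for 9 ≤ i ≤ 16) be the placements that put key i in its forbidden hook. Any j of these fix j positions, leaving (9−j)! ways to fill the rest, and there are C(8,j) ways to pick which j.
By inclusion–exclusion, the number of valid placements is Σ_{j=0}^{8} (−1)^j C(8,j)·(9−j)!.
Computing: 362880 − 322560 + 141120 − 40320 + 8400 − 1344 + 168 − 16 + 1 = 148329.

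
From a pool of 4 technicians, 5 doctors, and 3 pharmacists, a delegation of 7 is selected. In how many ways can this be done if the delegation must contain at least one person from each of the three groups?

With no constraint there are C(12,7) = 792 possible selections.
Subtract selections that omit an entire group: no technicians → C(8,7) = 8; no doctors → C(7,7) = 1; no pharmacists → C(9,7) = 36.
Add back selections omitting two groups (i.e. drawn from a single group): C(4,7) + C(5,7) + C(3,7) = 0.
By inclusion–exclusion: 792 − 45 + 0 = 747.

747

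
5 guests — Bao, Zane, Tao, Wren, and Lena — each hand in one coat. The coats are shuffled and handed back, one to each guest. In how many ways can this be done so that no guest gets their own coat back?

Count assignments avoiding every fixed point. For any j of the 5 guests fixed to their own coat, the other 5−j can be arranged in (5−j)! ways.
By inclusion–exclusion this is Σ_{j=0}^{5} (−1)^j C(5,j)·(5−j)!.
Computing: 120 − 120 + 60 − 20 + 5 − 1 = 44.

44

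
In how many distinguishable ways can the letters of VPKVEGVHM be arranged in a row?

Letter multiplicities in VPKVEGVHM: E×1, G×1, H×1, K×1, M×1, P×1, V×3.
Dividing 9! = 362880 by 3! = 6 for the repeated letters gives 60480.

60480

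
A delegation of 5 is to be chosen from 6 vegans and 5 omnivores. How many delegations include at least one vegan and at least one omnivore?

455

Unrestricted: C(11,5) = 462 ways to pick any 5 of the 11.
Selections missing a whole group: no vegans → C(5,5) = 1; no omnivores → C(6,5) = 6.
Both groups omitted at once is impossible, so 462 − 7 = 455.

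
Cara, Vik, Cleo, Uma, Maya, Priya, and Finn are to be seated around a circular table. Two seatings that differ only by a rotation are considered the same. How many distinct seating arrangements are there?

Around a circle, 7 distinct people have 7!/7 = (6)! = 720 rotationally distinct seatings.

720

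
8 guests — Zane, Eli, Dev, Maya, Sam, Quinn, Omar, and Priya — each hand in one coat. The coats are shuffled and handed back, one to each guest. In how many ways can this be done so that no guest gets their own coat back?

Count assignments avoiding every fixed point. For any j of the 8 guests fixed to their own coat, the other 8−j can be arranged in (8−j)! ways.
By inclusion–exclusion this is Σ_{j=0}^{8} (−1)^j C(8,j)·(8−j)!.
Computing: 40320 − 40320 + 20160 − 6720 + 1680 − 336 + 56 − 8 + 1 = 14833.

14833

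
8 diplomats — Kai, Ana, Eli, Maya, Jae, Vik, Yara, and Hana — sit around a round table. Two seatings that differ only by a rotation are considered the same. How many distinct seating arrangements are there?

Around a circle, 8 distinct people have 8!/8 = (7)! = 5040 rotationally distinct seatings.

5040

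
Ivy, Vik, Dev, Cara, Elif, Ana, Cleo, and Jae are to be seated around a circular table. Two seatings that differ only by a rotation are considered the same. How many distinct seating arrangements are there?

5040

Around a circle, 8 distinct people have 8!/8 = (7)! = 5040 rotationally distinct seatings.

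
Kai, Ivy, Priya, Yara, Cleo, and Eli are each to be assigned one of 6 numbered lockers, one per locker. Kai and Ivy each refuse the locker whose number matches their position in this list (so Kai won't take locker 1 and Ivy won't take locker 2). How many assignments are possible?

504

Let Aᵢ (for i ∈ {1, 2}) be the placements that put person i in their forbidden locker. Any j of these fix j positions, leaving (6−j)! ways to fill the rest, and there are C(2,j) ways to pick which j.
By inclusion–exclusion, the number of valid placements is Σ_{j=0}^{2} (−1)^j C(2,j)·(6−j)!.
Computing: 720 − 240 + 24 = 504.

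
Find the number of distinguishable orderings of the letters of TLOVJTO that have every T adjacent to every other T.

Treat the 2 copies of T as a single block. The multiset to arrange is then {TT, J, L, O, O, V}, 6 items in all.
That gives (6)!/(2!) = 360 arrangements.

360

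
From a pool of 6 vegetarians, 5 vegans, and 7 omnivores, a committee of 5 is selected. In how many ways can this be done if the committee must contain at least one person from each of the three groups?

6055

Unrestricted: C(18,5) = 8568 ways to pick any 5 of the 18.
Selections missing a whole group: no vegetarians → C(12,5) = 792; no vegans → C(13,5) = 1287; no omnivores → C(11,5) = 462.
Add back selections omitting two groups (i.e. drawn from a single group): C(6,5) + C(5,5) + C(7,5) = 28.
By inclusion–exclusion: 8568 − 2541 + 28 = 6055.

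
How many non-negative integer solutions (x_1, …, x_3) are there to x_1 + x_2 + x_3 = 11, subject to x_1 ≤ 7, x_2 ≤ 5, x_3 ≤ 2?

9

By stars and bars, unrestricted non-negative solutions to x_1+…+x_3 = 11 number C(11+2,2) = 78.
Subtract solutions that violate a single cap (substitute x_i' = x_i − (cap_i+1)): x_1 ≥ 8 gives C(5,2) = 10; x_2 ≥ 6 gives C(7,2) = 21; x_3 ≥ 3 gives C(10,2) = 45. Together 76.
Add back pairs where two caps are both exceeded: 0 + 1 + 6 = 7.
By inclusion–exclusion the count is 78 − 76 + 7 = 9.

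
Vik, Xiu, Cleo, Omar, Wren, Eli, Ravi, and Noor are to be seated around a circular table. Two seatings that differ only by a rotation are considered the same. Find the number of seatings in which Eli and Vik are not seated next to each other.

3600

All circular seatings of 8 people number (7)! = 5040.
Seatings with Eli beside Vik: treat them as a block with 2 internal orders, giving 2 × (6)! = 1440.
Subtracting, 5040 − 1440 = 3600.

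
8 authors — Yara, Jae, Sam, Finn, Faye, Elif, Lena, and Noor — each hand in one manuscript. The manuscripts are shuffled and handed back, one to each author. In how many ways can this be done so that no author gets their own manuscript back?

Let Aᵢ be the assignments in which author i gets their own manuscript. We want the size of the complement of A₁∪…∪A_8.
By inclusion–exclusion this is Σ_{j=0}^{8} (−1)^j C(8,j)·(8−j)!.
Computing: 40320 − 40320 + 20160 − 6720 + 1680 − 336 + 56 − 8 + 1 = 14833.

14833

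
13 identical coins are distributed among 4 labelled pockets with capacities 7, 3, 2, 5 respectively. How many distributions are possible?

30

By stars and bars, unrestricted non-negative solutions to x_1+…+x_4 = 13 number C(13+3,3) = 560.
Subtract solutions that violate a single cap (substitute x_i' = x_i − (cap_i+1)): x_1 ≥ 8 gives C(8,3) = 56; x_2 ≥ 4 gives C(12,3) = 220; x_3 ≥ 3 gives C(13,3) = 286; x_4 ≥ 6 gives C(10,3) = 120. Together 682.
Add back pairs where two caps are both exceeded: 4 + 10 + 0 + 84 + 20 + 35 = 153.
Subtract triples: 0 + 0 + 0 + 1 = 1.
By inclusion–exclusion the count is 560 − 682 + 153 − 1 = 30.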